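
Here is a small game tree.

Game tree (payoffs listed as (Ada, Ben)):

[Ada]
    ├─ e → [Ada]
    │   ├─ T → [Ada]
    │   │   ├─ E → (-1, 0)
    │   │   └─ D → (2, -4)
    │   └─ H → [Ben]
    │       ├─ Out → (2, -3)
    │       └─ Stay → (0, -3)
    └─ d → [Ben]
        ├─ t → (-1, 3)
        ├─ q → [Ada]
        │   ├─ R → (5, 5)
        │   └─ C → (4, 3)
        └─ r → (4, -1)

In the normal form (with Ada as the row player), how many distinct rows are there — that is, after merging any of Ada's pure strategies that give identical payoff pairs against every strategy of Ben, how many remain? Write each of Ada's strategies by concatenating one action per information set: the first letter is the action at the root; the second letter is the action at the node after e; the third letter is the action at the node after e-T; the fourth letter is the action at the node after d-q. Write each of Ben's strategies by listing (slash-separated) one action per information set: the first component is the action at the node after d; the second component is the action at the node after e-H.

5

Ada has 16 pure strategies: eTER, eTEC, eTDR, eTDC, eHER, eHEC, eHDR, eHDC, dTER, dTEC, dTDR, dTDC, dHER, dHEC, dHDR, dHDC. Columns: t/Out, t/Stay, q/Out, q/Stay, r/Out, r/Stay.
{eTER, eTEC} → row (-1,0) (-1,0) (-1,0) (-1,0) (-1,0) (-1,0)
{eTDR, eTDC} → row (2,-4) (2,-4) (2,-4) (2,-4) (2,-4) (2,-4)
{eHER, eHEC, eHDR, eHDC} → row (2,-3) (0,-3) (2,-3) (0,-3) (2,-3) (0,-3)
{dTER, dTDR, dHER, dHDR} → row (-1,3) (-1,3) (5,5) (5,5) (4,-1) (4,-1)
{dTEC, dTDC, dHEC, dHDC} → row (-1,3) (-1,3) (4,3) (4,3) (4,-1) (4,-1)
That's 5 distinct rows out of 16 strategies.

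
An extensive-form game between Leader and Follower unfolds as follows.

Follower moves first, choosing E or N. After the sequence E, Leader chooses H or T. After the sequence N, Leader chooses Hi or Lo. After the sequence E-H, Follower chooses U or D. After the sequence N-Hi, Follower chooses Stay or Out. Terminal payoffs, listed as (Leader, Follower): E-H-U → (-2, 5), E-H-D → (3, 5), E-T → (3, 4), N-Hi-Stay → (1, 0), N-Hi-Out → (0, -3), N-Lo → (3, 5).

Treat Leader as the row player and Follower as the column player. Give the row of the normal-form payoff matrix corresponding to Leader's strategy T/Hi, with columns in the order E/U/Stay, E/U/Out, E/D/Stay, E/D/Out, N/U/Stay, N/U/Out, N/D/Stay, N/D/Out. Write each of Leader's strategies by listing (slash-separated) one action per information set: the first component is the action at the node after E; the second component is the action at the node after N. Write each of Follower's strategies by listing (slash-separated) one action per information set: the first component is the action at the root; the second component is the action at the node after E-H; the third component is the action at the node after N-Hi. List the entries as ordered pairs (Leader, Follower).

vs E/U/Stay: Follower plays E → Leader plays T at [E] → (3, 4)
vs E/U/Out: Follower plays E → Leader plays T at [E] → (3, 4)
vs E/D/Stay: Follower plays E → Leader plays T at [E] → (3, 4)
vs E/D/Out: Follower plays E → Leader plays T at [E] → (3, 4)
vs N/U/Stay: Follower plays N → Leader plays Hi at [N] → Follower plays Stay at [N-Hi] → (1, 0)
vs N/U/Out: Follower plays N → Leader plays Hi at [N] → Follower plays Out at [N-Hi] → (0, -3)
vs N/D/Stay: Follower plays N → Leader plays Hi at [N] → Follower plays Stay at [N-Hi] → (1, 0)
vs N/D/Out: Follower plays N → Leader plays Hi at [N] → Follower plays Out at [N-Hi] → (0, -3)

(3,4) (3,4) (3,4) (3,4) (1,0) (0,-3) (1,0) (0,-3)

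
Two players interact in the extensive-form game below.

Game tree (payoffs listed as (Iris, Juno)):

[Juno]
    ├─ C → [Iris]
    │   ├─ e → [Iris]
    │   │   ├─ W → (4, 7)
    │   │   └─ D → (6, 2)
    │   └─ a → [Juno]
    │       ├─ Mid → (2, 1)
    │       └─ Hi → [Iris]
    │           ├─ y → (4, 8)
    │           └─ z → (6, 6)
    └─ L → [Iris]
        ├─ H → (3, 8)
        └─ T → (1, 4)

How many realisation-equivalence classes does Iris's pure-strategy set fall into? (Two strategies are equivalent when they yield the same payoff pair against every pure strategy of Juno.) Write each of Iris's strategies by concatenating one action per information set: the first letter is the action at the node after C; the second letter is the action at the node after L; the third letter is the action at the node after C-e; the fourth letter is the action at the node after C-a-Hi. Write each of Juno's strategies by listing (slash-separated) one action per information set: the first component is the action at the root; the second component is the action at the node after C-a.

8

Iris has 16 pure strategies: eHWy, eHWz, eHDy, eHDz, eTWy, eTWz, eTDy, eTDz, aHWy, aHWz, aHDy, aHDz, aTWy, aTWz, aTDy, aTDz. Columns: C/Mid, C/Hi, L/Mid, L/Hi.
{eHWy, eHWz} → row (4,7) (4,7) (3,8) (3,8)
{eHDy, eHDz} → row (6,2) (6,2) (3,8) (3,8)
{eTWy, eTWz} → row (4,7) (4,7) (1,4) (1,4)
{eTDy, eTDz} → row (6,2) (6,2) (1,4) (1,4)
{aHWy, aHDy} → row (2,1) (4,8) (3,8) (3,8)
{aHWz, aHDz} → row (2,1) (6,6) (3,8) (3,8)
{aTWy, aTDy} → row (2,1) (4,8) (1,4) (1,4)
{aTWz, aTDz} → row (2,1) (6,6) (1,4) (1,4)
That's 8 distinct rows out of 16 strategies.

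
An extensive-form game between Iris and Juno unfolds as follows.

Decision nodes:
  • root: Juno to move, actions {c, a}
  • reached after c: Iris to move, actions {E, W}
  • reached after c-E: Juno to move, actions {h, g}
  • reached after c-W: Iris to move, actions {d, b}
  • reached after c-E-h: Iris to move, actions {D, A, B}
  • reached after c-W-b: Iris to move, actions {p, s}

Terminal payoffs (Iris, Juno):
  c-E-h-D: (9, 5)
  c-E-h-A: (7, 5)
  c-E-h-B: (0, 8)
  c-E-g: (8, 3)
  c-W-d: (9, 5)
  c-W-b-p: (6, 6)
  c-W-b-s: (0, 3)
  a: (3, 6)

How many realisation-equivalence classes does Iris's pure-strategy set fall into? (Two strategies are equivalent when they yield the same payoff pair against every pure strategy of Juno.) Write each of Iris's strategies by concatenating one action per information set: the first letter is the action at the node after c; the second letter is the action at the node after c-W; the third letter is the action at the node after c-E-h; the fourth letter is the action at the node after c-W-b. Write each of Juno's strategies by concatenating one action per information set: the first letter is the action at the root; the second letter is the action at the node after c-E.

Iris has 24 pure strategies: EdDp, EdDs, EdAp, EdAs, EdBp, EdBs, EbDp, EbDs, EbAp, EbAs, EbBp, EbBs, WdDp, WdDs, WdAp, WdAs, WdBp, WdBs, WbDp, WbDs, WbAp, WbAs, WbBp, WbBs. Columns: ch, cg, ah, ag.
{EdDp, EdDs, EbDp, EbDs} → row (9,5) (8,3) (3,6) (3,6)
{EdAp, EdAs, EbAp, EbAs} → row (7,5) (8,3) (3,6) (3,6)
{EdBp, EdBs, EbBp, EbBs} → row (0,8) (8,3) (3,6) (3,6)
{WdDp, WdDs, WdAp, WdAs, WdBp, WdBs} → row (9,5) (9,5) (3,6) (3,6)
{WbDp, WbAp, WbBp} → row (6,6) (6,6) (3,6) (3,6)
{WbDs, WbAs, WbBs} → row (0,3) (0,3) (3,6) (3,6)
That's 6 distinct rows out of 24 strategies.

6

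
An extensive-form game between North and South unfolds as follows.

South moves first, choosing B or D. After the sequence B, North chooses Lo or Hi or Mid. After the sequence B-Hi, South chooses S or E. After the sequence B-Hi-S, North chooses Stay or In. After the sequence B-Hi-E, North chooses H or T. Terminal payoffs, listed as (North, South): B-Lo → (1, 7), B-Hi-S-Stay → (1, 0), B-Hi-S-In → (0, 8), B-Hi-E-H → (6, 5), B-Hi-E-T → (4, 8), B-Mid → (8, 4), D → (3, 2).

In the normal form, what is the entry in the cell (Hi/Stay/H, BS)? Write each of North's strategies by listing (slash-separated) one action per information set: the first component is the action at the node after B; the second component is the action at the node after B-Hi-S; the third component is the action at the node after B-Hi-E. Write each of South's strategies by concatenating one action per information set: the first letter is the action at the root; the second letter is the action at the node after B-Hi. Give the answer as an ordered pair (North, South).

(1, 0)

Trace the play path from the root:
  South plays B
  North plays Hi at [B]
  South plays S at [B-Hi]
  North plays Stay at [B-Hi-S]
→ terminal payoff (1, 0).
(North's choice at the node after B-Hi-E is never reached on this path, so it doesn't affect the outcome.)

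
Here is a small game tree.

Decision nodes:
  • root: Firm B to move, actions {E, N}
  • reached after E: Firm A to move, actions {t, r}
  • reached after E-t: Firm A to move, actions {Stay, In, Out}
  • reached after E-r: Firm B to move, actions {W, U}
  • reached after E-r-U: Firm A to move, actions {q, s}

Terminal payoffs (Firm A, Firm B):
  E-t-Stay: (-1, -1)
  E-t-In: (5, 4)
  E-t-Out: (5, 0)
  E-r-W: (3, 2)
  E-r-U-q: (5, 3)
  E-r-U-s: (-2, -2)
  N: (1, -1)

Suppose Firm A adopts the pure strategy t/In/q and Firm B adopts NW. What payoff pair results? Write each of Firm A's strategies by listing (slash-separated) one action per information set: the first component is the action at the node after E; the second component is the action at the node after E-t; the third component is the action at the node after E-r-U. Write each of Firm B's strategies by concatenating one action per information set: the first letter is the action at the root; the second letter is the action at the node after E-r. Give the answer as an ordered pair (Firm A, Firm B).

Trace the play path from the root:
  Firm B plays N
→ terminal payoff (1, -1).
(Firm A's choice at the node after E is never reached on this path, so it doesn't affect the outcome.)

(1, -1)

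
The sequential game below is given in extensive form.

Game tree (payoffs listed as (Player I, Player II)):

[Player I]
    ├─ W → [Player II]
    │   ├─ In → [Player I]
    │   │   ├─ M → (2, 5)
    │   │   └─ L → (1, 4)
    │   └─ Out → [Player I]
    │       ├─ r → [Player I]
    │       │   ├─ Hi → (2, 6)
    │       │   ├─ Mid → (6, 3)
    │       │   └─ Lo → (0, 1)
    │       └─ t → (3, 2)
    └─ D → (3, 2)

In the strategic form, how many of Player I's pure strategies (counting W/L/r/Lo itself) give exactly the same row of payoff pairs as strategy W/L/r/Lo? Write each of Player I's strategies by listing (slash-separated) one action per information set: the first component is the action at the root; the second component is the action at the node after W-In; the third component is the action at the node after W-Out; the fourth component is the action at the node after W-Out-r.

Row for W/L/r/Lo (columns In, Out): (1,4) (0,1).
Every one of Player I's information sets is on the play path for some reply by Player II when Player I follows W/L/r/Lo.
Changing the action at any of them therefore changes at least one column, so only W/L/r/Lo itself gives this row.

1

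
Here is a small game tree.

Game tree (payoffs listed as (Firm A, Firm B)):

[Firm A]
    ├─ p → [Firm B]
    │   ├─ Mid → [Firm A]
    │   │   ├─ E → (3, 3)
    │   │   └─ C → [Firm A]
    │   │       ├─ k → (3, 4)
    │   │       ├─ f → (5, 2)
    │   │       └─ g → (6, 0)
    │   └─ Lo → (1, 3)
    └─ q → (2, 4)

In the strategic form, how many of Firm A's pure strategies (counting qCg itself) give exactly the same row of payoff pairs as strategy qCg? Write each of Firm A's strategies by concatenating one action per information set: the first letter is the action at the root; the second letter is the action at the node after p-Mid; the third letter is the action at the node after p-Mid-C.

Row for qCg (columns Mid, Lo): (2,4) (2,4).
Under qCg, Firm A's choice at the node after p-Mid and at the node after p-Mid-C can never be reached regardless of what Firm B does, so varying those choices leaves every outcome unchanged.
Holding the reachable choices fixed and varying the unreachable ones freely already gives 2 × 3 = 6 equivalent strategies.
No other strategy reproduces this row, so those 6 are the full class: qEk, qEf, qEg, qCk, qCf, qCg.

6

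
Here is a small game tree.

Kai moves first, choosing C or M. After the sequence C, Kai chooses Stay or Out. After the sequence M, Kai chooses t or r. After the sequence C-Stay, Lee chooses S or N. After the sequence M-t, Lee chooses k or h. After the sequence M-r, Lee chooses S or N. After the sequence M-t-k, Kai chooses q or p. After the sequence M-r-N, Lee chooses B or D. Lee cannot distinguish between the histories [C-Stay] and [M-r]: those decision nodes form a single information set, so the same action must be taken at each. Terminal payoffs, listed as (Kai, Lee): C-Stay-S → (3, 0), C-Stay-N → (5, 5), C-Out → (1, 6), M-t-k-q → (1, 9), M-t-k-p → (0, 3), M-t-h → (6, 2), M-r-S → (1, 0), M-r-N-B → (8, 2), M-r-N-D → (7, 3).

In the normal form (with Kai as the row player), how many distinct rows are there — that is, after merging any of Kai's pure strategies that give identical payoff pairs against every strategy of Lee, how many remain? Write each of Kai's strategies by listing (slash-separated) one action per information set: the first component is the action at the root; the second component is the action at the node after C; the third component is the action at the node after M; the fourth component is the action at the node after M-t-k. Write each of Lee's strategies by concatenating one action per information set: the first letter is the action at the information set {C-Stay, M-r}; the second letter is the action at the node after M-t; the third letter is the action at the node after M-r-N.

5

Kai has 16 pure strategies: C/Stay/t/q, C/Stay/t/p, C/Stay/r/q, C/Stay/r/p, C/Out/t/q, C/Out/t/p, C/Out/r/q, C/Out/r/p, M/Stay/t/q, M/Stay/t/p, M/Stay/r/q, M/Stay/r/p, M/Out/t/q, M/Out/t/p, M/Out/r/q, M/Out/r/p. Columns: SkB, SkD, ShB, ShD, NkB, NkD, NhB, NhD.
{C/Stay/t/q, C/Stay/t/p, C/Stay/r/q, C/Stay/r/p} → row (3,0) (3,0) (3,0) (3,0) (5,5) (5,5) (5,5) (5,5)
{C/Out/t/q, C/Out/t/p, C/Out/r/q, C/Out/r/p} → row (1,6) (1,6) (1,6) (1,6) (1,6) (1,6) (1,6) (1,6)
{M/Stay/t/q, M/Out/t/q} → row (1,9) (1,9) (6,2) (6,2) (1,9) (1,9) (6,2) (6,2)
{M/Stay/t/p, M/Out/t/p} → row (0,3) (0,3) (6,2) (6,2) (0,3) (0,3) (6,2) (6,2)
{M/Stay/r/q, M/Stay/r/p, M/Out/r/q, M/Out/r/p} → row (1,0) (1,0) (1,0) (1,0) (8,2) (7,3) (8,2) (7,3)
That's 5 distinct rows out of 16 strategies.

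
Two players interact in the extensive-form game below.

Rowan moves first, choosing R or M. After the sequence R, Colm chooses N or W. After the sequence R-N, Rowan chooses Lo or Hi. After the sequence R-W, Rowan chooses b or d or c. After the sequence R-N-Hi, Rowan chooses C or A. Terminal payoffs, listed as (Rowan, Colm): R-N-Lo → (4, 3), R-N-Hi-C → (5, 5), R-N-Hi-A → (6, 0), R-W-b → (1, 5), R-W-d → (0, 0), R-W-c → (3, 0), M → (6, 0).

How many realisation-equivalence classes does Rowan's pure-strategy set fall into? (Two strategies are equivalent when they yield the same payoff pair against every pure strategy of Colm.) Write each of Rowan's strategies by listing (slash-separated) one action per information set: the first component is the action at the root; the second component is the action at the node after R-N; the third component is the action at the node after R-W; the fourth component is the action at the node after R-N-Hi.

Rowan has 24 pure strategies: R/Lo/b/C, R/Lo/b/A, R/Lo/d/C, R/Lo/d/A, R/Lo/c/C, R/Lo/c/A, R/Hi/b/C, R/Hi/b/A, R/Hi/d/C, R/Hi/d/A, R/Hi/c/C, R/Hi/c/A, M/Lo/b/C, M/Lo/b/A, M/Lo/d/C, M/Lo/d/A, M/Lo/c/C, M/Lo/c/A, M/Hi/b/C, M/Hi/b/A, M/Hi/d/C, M/Hi/d/A, M/Hi/c/C, M/Hi/c/A. Columns: N, W.
{R/Lo/b/C, R/Lo/b/A} → row (4,3) (1,5)
{R/Lo/d/C, R/Lo/d/A} → row (4,3) (0,0)
{R/Lo/c/C, R/Lo/c/A} → row (4,3) (3,0)
{R/Hi/b/C} → row (5,5) (1,5)
{R/Hi/b/A} → row (6,0) (1,5)
{R/Hi/d/C} → row (5,5) (0,0)
{R/Hi/d/A} → row (6,0) (0,0)
{R/Hi/c/C} → row (5,5) (3,0)
{R/Hi/c/A} → row (6,0) (3,0)
{M/Lo/b/C, M/Lo/b/A, M/Lo/d/C, M/Lo/d/A, M/Lo/c/C, M/Lo/c/A, M/Hi/b/C, M/Hi/b/A, M/Hi/d/C, M/Hi/d/A, M/Hi/c/C, M/Hi/c/A} → row (6,0) (6,0)
That's 10 distinct rows out of 24 strategies.

10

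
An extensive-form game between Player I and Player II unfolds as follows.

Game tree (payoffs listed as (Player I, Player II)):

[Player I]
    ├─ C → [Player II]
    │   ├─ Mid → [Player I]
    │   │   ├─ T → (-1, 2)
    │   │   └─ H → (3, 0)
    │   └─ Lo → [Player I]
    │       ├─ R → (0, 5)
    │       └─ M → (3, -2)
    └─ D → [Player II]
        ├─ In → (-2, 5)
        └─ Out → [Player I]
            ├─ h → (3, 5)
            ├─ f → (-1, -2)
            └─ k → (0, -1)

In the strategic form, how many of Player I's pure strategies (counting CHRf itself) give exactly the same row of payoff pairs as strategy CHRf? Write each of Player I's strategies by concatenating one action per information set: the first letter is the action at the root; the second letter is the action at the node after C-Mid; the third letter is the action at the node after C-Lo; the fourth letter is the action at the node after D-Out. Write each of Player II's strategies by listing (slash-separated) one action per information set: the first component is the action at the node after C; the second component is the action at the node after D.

Row for CHRf (columns Mid/In, Mid/Out, Lo/In, Lo/Out): (3,0) (3,0) (0,5) (0,5).
Under CHRf, Player I's choice at the node after D-Out can never be reached regardless of what Player II does, so varying those choices leaves every outcome unchanged.
Holding the reachable choices fixed and varying the unreachable one freely already gives 3 equivalent strategies.
No other strategy reproduces this row, so those 3 are the full class: CHRh, CHRf, CHRk.

3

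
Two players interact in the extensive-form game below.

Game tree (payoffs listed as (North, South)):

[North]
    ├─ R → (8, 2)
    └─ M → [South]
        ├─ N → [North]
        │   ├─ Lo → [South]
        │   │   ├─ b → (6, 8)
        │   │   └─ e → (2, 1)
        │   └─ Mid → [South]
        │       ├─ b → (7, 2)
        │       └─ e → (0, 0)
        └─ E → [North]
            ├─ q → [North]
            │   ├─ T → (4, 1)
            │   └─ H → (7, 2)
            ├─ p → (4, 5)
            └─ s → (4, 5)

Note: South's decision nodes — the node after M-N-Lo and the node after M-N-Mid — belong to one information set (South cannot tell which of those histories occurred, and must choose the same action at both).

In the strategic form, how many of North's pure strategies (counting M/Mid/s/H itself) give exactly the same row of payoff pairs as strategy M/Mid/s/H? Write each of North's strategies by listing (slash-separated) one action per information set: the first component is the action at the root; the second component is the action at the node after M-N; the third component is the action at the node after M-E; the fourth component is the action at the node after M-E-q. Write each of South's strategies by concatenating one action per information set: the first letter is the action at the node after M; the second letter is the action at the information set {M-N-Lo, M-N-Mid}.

Row for M/Mid/s/H (columns Nb, Ne, Eb, Ee): (7,2) (0,0) (4,5) (4,5).
Under M/Mid/s/H, North's choice at the node after M-E-q can never be reached regardless of what South does, so varying those choices leaves every outcome unchanged.
Holding the reachable choices fixed and varying the unreachable one freely already gives 2 equivalent strategies.
Checking the remaining rows, M/Mid/p/T, M/Mid/p/H also happen to give the same payoffs in every column, bringing the total to 4: M/Mid/p/T, M/Mid/p/H, M/Mid/s/T, M/Mid/s/H.

4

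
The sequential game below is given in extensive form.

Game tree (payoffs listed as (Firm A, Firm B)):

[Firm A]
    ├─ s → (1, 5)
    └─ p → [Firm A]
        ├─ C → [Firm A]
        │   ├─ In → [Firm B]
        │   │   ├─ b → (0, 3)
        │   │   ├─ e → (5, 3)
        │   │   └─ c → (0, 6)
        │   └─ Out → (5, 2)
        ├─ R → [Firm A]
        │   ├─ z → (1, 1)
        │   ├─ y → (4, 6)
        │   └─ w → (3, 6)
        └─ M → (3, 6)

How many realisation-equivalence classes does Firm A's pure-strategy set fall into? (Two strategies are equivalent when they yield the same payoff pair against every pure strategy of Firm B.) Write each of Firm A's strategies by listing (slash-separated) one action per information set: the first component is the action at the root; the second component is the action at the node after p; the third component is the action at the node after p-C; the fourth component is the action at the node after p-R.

6

Firm A has 36 pure strategies: s/C/In/z, s/C/In/y, s/C/In/w, s/C/Out/z, s/C/Out/y, s/C/Out/w, s/R/In/z, s/R/In/y, s/R/In/w, s/R/Out/z, s/R/Out/y, s/R/Out/w, s/M/In/z, s/M/In/y, s/M/In/w, s/M/Out/z, s/M/Out/y, s/M/Out/w, p/C/In/z, p/C/In/y, p/C/In/w, p/C/Out/z, p/C/Out/y, p/C/Out/w, p/R/In/z, p/R/In/y, p/R/In/w, p/R/Out/z, p/R/Out/y, p/R/Out/w, p/M/In/z, p/M/In/y, p/M/In/w, p/M/Out/z, p/M/Out/y, p/M/Out/w. Columns: b, e, c.
{s/C/In/z, s/C/In/y, s/C/In/w, s/C/Out/z, s/C/Out/y, s/C/Out/w, s/R/In/z, s/R/In/y, s/R/In/w, s/R/Out/z, s/R/Out/y, s/R/Out/w, s/M/In/z, s/M/In/y, s/M/In/w, s/M/Out/z, s/M/Out/y, s/M/Out/w} → row (1,5) (1,5) (1,5)
{p/C/In/z, p/C/In/y, p/C/In/w} → row (0,3) (5,3) (0,6)
{p/C/Out/z, p/C/Out/y, p/C/Out/w} → row (5,2) (5,2) (5,2)
{p/R/In/z, p/R/Out/z} → row (1,1) (1,1) (1,1)
{p/R/In/y, p/R/Out/y} → row (4,6) (4,6) (4,6)
{p/R/In/w, p/R/Out/w, p/M/In/z, p/M/In/y, p/M/In/w, p/M/Out/z, p/M/Out/y, p/M/Out/w} → row (3,6) (3,6) (3,6)
That's 6 distinct rows out of 36 strategies.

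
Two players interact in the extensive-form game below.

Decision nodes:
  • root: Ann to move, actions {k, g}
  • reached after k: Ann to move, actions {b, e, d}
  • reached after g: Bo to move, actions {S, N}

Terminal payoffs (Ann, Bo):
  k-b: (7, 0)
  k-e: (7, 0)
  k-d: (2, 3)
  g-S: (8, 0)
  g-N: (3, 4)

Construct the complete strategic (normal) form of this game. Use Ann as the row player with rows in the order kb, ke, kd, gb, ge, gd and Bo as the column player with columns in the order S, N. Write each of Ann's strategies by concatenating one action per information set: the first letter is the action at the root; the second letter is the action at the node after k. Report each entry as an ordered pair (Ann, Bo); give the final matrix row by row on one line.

kb: (7,0) (7,0) | ke: (7,0) (7,0) | kd: (2,3) (2,3) | gb: (8,0) (3,4) | ge: (8,0) (3,4) | gd: (8,0) (3,4)

            S        N
  kb    (7,0)    (7,0)
  ke    (7,0)    (7,0)
  kd    (2,3)    (2,3)
  gb    (8,0)    (3,4)
  ge    (8,0)    (3,4)
  gd    (8,0)    (3,4)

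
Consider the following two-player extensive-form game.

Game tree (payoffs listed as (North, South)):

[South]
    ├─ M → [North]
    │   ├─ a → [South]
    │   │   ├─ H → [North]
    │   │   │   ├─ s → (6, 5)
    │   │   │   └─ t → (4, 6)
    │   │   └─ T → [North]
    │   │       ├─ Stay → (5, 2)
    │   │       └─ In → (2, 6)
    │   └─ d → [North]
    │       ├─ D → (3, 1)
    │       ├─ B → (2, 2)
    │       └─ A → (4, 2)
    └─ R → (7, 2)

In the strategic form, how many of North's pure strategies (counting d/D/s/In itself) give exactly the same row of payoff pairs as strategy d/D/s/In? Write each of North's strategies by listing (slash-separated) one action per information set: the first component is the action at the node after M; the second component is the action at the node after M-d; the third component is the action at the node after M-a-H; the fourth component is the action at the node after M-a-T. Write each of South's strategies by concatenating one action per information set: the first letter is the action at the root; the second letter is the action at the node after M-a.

Row for d/D/s/In (columns MH, MT, RH, RT): (3,1) (3,1) (7,2) (7,2).
Under d/D/s/In, North's choice at the node after M-a-H and at the node after M-a-T can never be reached regardless of what South does, so varying those choices leaves every outcome unchanged.
Holding the reachable choices fixed and varying the unreachable ones freely already gives 2 × 2 = 4 equivalent strategies.
No other strategy reproduces this row, so those 4 are the full class: d/D/s/Stay, d/D/s/In, d/D/t/Stay, d/D/t/In.

4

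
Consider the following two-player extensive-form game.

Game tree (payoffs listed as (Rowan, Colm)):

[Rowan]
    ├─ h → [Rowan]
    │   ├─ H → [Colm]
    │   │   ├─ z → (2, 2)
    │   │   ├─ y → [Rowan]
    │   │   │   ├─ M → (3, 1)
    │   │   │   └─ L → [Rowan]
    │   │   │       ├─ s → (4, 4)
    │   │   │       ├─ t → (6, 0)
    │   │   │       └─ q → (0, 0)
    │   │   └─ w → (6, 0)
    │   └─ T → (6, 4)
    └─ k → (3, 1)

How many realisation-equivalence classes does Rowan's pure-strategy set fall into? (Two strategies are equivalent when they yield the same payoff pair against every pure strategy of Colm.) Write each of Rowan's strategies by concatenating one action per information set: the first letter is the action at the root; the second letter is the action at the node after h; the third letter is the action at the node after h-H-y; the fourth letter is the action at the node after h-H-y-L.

6

Rowan has 24 pure strategies: hHMs, hHMt, hHMq, hHLs, hHLt, hHLq, hTMs, hTMt, hTMq, hTLs, hTLt, hTLq, kHMs, kHMt, kHMq, kHLs, kHLt, kHLq, kTMs, kTMt, kTMq, kTLs, kTLt, kTLq. Columns: z, y, w.
{hHMs, hHMt, hHMq} → row (2,2) (3,1) (6,0)
{hHLs} → row (2,2) (4,4) (6,0)
{hHLt} → row (2,2) (6,0) (6,0)
{hHLq} → row (2,2) (0,0) (6,0)
{hTMs, hTMt, hTMq, hTLs, hTLt, hTLq} → row (6,4) (6,4) (6,4)
{kHMs, kHMt, kHMq, kHLs, kHLt, kHLq, kTMs, kTMt, kTMq, kTLs, kTLt, kTLq} → row (3,1) (3,1) (3,1)
That's 6 distinct rows out of 24 strategies.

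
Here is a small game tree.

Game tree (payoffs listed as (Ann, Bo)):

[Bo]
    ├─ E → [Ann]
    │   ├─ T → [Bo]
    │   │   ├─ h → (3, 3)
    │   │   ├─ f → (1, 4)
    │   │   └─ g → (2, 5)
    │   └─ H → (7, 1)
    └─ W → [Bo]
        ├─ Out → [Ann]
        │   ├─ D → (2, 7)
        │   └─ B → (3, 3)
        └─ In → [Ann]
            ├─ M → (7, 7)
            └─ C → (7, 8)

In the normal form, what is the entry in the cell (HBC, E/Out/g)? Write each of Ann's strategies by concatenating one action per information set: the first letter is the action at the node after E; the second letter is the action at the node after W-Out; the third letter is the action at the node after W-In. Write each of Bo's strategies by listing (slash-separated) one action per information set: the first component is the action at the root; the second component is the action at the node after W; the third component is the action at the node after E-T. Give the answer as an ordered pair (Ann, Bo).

Trace the play path from the root:
  Bo plays E
  Ann plays H at [E]
→ terminal payoff (7, 1).
(Ann's choice at the node after W-Out is never reached on this path, so it doesn't affect the outcome.)

(7, 1)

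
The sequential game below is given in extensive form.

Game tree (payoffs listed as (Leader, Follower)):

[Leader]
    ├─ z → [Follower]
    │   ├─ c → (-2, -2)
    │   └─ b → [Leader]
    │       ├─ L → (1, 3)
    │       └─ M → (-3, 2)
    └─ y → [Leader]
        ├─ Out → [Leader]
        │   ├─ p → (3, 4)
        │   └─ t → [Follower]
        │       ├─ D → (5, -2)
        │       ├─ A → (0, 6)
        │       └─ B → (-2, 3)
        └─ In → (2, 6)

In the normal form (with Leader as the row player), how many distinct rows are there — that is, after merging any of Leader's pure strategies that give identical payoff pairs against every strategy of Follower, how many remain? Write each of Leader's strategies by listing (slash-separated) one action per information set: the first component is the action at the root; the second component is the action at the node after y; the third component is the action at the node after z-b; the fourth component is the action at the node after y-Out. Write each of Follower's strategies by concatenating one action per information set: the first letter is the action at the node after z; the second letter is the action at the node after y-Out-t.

5

Leader has 16 pure strategies: z/Out/L/p, z/Out/L/t, z/Out/M/p, z/Out/M/t, z/In/L/p, z/In/L/t, z/In/M/p, z/In/M/t, y/Out/L/p, y/Out/L/t, y/Out/M/p, y/Out/M/t, y/In/L/p, y/In/L/t, y/In/M/p, y/In/M/t. Columns: cD, cA, cB, bD, bA, bB.
{z/Out/L/p, z/Out/L/t, z/In/L/p, z/In/L/t} → row (-2,-2) (-2,-2) (-2,-2) (1,3) (1,3) (1,3)
{z/Out/M/p, z/Out/M/t, z/In/M/p, z/In/M/t} → row (-2,-2) (-2,-2) (-2,-2) (-3,2) (-3,2) (-3,2)
{y/Out/L/p, y/Out/M/p} → row (3,4) (3,4) (3,4) (3,4) (3,4) (3,4)
{y/Out/L/t, y/Out/M/t} → row (5,-2) (0,6) (-2,3) (5,-2) (0,6) (-2,3)
{y/In/L/p, y/In/L/t, y/In/M/p, y/In/M/t} → row (2,6) (2,6) (2,6) (2,6) (2,6) (2,6)
That's 5 distinct rows out of 16 strategies.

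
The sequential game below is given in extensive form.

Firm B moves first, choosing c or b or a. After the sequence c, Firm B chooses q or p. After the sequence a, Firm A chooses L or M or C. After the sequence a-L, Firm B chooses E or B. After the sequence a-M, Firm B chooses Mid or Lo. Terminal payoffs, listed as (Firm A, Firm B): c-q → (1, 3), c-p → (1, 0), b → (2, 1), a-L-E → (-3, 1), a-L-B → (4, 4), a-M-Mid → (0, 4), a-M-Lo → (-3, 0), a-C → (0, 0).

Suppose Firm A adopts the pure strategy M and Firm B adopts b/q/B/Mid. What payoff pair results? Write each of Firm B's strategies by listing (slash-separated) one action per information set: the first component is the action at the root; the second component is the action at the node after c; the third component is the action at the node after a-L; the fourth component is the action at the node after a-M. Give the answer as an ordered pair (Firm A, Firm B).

(2, 1)

Trace the play path from the root:
  Firm B plays b
→ terminal payoff (2, 1).
(Firm A's choice at the node after a is never reached on this path, so it doesn't affect the outcome.)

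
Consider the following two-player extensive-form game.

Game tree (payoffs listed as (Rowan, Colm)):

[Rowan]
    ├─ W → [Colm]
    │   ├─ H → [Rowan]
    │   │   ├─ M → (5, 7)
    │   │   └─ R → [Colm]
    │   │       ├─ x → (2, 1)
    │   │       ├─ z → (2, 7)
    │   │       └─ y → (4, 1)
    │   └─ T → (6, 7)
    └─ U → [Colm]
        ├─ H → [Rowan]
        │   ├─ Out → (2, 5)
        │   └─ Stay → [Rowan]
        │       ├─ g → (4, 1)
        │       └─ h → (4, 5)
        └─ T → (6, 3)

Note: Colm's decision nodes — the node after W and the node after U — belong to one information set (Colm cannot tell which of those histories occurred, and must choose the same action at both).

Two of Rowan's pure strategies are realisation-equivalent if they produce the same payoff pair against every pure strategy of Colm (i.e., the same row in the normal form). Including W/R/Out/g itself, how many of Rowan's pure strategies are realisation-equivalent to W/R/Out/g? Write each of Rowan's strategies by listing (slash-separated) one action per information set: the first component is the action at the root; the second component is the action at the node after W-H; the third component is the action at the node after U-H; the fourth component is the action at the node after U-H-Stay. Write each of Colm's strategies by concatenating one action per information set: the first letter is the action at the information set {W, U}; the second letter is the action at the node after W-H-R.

Row for W/R/Out/g (columns Hx, Hz, Hy, Tx, Tz, Ty): (2,1) (2,7) (4,1) (6,7) (6,7) (6,7).
Under W/R/Out/g, Rowan's choice at the node after U-H and at the node after U-H-Stay can never be reached regardless of what Colm does, so varying those choices leaves every outcome unchanged.
Holding the reachable choices fixed and varying the unreachable ones freely already gives 2 × 2 = 4 equivalent strategies.
No other strategy reproduces this row, so those 4 are the full class: W/R/Out/g, W/R/Out/h, W/R/Stay/g, W/R/Stay/h.

4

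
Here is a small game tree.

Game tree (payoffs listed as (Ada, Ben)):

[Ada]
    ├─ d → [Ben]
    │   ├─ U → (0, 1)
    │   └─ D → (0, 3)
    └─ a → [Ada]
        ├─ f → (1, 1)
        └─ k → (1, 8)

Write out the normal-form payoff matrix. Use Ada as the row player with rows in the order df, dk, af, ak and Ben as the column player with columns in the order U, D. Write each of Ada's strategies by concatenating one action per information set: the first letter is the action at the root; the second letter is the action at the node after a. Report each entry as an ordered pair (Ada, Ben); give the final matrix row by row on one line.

df: (0,1) (0,3) | dk: (0,1) (0,3) | af: (1,1) (1,1) | ak: (1,8) (1,8)

            U        D
  df    (0,1)    (0,3)
  dk    (0,1)    (0,3)
  af    (1,1)    (1,1)
  ak    (1,8)    (1,8)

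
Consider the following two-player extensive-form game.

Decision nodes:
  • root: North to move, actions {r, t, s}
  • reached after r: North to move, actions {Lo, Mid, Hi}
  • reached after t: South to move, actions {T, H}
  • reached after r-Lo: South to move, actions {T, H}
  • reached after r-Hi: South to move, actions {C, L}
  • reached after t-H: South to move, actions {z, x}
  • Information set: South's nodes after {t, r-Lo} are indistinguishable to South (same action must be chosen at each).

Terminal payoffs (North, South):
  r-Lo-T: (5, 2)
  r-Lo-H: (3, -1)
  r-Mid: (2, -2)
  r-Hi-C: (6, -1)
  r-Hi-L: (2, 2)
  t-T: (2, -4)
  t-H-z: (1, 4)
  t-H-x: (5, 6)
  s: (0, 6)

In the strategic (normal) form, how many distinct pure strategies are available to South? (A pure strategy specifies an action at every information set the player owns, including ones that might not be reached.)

8

South owns the information set {t, r-Lo} with actions {T, H} — two choices.
South owns the node after r-Hi with actions {C, L} — two choices.
South owns the node after t-H with actions {z, x} — two choices.
A pure strategy fixes one action at each information set independently, so the count is the product 2 × 2 × 2 = 8.
(For reference, North has 9 pure strategies, giving a 8×9 normal-form matrix.)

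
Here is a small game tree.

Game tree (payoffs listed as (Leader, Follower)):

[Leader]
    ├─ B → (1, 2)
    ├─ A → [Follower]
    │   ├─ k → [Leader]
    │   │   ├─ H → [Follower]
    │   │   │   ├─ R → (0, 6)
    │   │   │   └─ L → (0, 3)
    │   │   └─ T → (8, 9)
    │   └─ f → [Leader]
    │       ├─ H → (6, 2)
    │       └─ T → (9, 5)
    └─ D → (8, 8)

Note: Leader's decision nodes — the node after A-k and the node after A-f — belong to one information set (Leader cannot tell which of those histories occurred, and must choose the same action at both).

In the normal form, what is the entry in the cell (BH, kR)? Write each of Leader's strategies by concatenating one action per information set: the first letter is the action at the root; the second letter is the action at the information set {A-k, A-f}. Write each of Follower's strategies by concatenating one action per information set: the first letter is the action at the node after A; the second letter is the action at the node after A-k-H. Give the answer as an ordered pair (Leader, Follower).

Trace the play path from the root:
  Leader plays B
→ terminal payoff (1, 2).
(Leader's choice at the information set {A-k, A-f} is never reached on this path, so it doesn't affect the outcome.)

(1, 2)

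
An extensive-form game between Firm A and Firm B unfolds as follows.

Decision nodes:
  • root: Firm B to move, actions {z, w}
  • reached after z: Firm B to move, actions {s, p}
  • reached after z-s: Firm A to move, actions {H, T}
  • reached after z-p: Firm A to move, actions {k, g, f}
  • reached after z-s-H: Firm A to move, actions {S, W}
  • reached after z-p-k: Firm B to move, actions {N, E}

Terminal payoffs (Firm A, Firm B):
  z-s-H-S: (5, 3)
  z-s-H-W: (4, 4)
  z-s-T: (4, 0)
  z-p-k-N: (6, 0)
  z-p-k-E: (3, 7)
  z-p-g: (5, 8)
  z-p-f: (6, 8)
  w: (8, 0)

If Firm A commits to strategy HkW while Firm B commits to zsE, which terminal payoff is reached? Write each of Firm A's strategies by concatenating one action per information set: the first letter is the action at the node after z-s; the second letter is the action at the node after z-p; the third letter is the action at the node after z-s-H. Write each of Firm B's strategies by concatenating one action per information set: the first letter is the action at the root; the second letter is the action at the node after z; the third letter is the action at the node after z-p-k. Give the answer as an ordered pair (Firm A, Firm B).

(4, 4)

Trace the play path from the root:
  Firm B plays z
  Firm B plays s at [z]
  Firm A plays H at [z-s]
  Firm A plays W at [z-s-H]
→ terminal payoff (4, 4).
(Firm A's choice at the node after z-p is never reached on this path, so it doesn't affect the outcome.)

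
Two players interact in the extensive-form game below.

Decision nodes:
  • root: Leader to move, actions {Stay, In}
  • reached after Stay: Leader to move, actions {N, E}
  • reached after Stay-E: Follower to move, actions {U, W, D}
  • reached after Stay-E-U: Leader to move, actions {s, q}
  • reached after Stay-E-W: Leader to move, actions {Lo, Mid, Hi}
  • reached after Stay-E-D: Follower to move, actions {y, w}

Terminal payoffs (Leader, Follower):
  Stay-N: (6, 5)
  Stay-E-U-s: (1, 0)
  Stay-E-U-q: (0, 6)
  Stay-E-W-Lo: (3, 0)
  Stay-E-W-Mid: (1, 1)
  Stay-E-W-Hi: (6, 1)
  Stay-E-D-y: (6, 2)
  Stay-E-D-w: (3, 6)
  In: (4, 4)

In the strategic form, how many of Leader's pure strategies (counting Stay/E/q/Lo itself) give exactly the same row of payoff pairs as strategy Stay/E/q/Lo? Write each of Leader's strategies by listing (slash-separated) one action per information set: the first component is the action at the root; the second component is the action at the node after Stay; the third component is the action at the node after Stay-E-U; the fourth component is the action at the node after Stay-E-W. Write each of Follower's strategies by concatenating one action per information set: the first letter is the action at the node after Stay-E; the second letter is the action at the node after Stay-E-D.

Row for Stay/E/q/Lo (columns Uy, Uw, Wy, Ww, Dy, Dw): (0,6) (0,6) (3,0) (3,0) (6,2) (3,6).
Every one of Leader's information sets is on the play path for some reply by Follower when Leader follows Stay/E/q/Lo.
Changing the action at any of them therefore changes at least one column, so only Stay/E/q/Lo itself gives this row.

1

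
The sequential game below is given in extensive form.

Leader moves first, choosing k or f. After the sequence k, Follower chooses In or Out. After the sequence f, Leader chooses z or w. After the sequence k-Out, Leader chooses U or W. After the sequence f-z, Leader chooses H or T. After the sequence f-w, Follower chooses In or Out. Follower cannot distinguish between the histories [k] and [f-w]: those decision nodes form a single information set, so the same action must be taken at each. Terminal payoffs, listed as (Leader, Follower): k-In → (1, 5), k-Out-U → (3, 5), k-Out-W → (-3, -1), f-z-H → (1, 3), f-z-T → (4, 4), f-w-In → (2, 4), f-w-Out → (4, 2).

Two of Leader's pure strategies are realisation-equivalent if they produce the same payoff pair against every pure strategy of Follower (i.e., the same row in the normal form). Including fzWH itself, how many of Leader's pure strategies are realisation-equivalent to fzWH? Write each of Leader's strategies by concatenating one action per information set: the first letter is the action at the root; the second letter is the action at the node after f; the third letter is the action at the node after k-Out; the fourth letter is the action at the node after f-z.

Row for fzWH (columns In, Out): (1,3) (1,3).
Under fzWH, Leader's choice at the node after k-Out can never be reached regardless of what Follower does, so varying those choices leaves every outcome unchanged.
Holding the reachable choices fixed and varying the unreachable one freely already gives 2 equivalent strategies.
No other strategy reproduces this row, so those 2 are the full class: fzUH, fzWH.

2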